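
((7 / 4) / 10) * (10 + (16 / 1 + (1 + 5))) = 28 / 5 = 5.60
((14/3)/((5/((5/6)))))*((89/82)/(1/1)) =623/738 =0.84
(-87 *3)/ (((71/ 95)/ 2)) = -49590/ 71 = -698.45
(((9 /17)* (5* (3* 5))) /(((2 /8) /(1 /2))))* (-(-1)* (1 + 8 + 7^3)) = 475200 /17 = 27952.94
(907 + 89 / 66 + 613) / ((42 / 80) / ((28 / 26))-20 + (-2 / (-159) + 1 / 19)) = -4044474520 / 51700231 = -78.23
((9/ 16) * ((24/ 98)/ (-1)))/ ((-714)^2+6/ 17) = -153/ 566213816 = -0.00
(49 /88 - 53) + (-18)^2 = 23897 /88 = 271.56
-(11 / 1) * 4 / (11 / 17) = -68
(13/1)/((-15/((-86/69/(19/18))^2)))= -1153776/954845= -1.21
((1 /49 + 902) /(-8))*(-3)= 132597 /392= 338.26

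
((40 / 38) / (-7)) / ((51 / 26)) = -520 / 6783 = -0.08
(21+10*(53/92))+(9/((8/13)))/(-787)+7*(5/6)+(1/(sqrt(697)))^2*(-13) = 9858039295/302793528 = 32.56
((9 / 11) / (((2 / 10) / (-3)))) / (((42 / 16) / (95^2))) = -3249000 / 77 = -42194.81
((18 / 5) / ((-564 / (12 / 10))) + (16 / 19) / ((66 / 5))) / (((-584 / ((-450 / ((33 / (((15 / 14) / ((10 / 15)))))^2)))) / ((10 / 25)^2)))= 1116639 / 68024982256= 0.00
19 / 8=2.38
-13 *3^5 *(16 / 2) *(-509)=12863448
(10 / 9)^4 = 10000 / 6561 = 1.52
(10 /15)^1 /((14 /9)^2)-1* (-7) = 713 /98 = 7.28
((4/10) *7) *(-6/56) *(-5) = 3/2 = 1.50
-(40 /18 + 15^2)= -2045 /9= -227.22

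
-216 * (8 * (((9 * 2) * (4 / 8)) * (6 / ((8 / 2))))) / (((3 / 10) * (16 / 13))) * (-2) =126360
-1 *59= -59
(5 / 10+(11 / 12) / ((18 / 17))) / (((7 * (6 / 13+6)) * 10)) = 767 / 254016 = 0.00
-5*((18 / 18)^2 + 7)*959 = -38360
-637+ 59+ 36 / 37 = -21350 / 37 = -577.03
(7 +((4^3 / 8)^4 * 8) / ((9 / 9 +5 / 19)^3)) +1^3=439192 / 27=16266.37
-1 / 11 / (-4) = 1 / 44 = 0.02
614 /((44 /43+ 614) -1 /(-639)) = 16870878 /16899037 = 1.00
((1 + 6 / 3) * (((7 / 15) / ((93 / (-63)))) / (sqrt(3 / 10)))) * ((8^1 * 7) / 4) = -686 * sqrt(30) / 155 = -24.24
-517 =-517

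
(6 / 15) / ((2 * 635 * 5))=1 / 15875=0.00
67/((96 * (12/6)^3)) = 67/768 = 0.09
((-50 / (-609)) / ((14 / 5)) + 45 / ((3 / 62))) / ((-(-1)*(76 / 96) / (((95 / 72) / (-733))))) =-19823575 / 9374337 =-2.11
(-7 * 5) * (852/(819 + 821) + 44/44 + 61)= -179431/82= -2188.18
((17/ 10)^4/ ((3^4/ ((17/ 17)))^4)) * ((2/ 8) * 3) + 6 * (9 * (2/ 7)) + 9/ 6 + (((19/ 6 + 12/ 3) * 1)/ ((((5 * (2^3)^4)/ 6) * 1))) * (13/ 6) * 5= 8717466278435441/ 514264826880000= 16.95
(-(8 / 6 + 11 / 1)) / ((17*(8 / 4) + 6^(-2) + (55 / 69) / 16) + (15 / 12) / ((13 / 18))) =-531024 / 1541765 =-0.34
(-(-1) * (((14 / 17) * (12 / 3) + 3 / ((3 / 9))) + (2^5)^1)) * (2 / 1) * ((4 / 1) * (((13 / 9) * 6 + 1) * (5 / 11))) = 291160 / 187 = 1557.01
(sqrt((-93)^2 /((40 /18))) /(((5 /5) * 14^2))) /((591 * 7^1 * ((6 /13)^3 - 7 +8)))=204321 * sqrt(5) /6521952920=0.00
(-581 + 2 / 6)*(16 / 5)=-27872 / 15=-1858.13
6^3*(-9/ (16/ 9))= -2187/ 2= -1093.50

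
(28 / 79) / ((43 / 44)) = 1232 / 3397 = 0.36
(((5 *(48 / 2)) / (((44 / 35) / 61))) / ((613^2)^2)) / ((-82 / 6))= -192150 / 63682255953811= -0.00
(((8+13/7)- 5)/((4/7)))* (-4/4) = -17/2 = -8.50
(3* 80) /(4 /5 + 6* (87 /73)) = 43800 /1451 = 30.19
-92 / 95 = -0.97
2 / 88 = 1 / 44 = 0.02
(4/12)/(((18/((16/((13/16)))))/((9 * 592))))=75776/39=1942.97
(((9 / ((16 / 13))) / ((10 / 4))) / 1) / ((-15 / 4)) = -39 / 50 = -0.78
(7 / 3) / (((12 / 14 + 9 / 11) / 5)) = 2695 / 387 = 6.96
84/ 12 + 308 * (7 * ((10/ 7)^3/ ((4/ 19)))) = 29864.14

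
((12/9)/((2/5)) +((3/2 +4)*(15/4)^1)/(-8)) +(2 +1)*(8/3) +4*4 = 4753/192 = 24.76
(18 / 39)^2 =36 / 169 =0.21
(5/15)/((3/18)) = 2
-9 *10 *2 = -180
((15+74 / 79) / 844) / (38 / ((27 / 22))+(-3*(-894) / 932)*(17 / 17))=7920369 / 14194753654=0.00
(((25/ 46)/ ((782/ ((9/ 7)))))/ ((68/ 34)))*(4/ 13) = 225/ 1636726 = 0.00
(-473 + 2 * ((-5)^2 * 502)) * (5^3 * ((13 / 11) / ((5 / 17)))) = 136064175 / 11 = 12369470.45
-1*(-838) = 838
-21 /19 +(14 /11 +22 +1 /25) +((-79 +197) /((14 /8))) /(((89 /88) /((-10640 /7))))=-329806622818 /3255175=-101317.63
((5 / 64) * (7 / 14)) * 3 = 15 / 128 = 0.12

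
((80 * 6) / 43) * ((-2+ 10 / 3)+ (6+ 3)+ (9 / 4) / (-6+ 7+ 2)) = 5320 / 43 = 123.72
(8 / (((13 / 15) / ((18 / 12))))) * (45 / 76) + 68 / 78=517 / 57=9.07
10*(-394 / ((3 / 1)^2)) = -3940 / 9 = -437.78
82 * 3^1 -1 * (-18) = 264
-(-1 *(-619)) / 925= -619 / 925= -0.67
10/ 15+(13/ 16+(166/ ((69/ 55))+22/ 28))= 1040063/ 7728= 134.58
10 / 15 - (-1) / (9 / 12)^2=22 / 9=2.44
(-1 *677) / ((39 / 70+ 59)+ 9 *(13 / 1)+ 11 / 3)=-142170 / 37847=-3.76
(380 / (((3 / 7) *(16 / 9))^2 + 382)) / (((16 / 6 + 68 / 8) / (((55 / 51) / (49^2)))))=17100 / 428014559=0.00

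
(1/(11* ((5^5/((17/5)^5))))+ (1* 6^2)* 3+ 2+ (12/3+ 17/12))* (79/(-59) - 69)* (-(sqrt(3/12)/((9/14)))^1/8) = 86450670727379/109518750000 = 789.37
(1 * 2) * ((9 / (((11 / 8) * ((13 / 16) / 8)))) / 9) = 2048 / 143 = 14.32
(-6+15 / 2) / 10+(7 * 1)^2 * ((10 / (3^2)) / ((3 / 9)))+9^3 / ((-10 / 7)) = -20809 / 60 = -346.82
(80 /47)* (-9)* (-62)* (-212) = -9463680 /47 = -201354.89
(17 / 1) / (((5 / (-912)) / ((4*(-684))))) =42418944 / 5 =8483788.80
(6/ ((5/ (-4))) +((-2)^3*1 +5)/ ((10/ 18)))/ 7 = -51/ 35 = -1.46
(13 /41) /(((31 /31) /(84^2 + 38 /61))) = 5595902 /2501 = 2237.47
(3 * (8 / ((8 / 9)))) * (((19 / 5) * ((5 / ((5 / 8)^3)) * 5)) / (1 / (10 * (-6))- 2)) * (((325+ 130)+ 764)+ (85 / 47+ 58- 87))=-35310422016 / 5687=-6208971.69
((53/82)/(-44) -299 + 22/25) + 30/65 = -349051537/1172600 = -297.67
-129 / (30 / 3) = -129 / 10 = -12.90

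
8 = 8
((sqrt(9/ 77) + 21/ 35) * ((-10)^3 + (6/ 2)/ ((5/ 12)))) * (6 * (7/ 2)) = -312732/ 25-44676 * sqrt(77)/ 55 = -19637.10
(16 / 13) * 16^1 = 256 / 13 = 19.69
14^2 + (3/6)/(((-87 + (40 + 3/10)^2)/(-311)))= 195.90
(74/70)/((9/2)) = 74/315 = 0.23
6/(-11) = -6/11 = -0.55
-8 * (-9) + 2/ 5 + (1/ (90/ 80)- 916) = -37922/ 45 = -842.71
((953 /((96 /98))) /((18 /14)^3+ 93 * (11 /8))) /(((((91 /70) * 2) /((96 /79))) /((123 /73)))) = 52535992880 /8914576697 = 5.89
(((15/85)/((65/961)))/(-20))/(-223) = 2883/4928300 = 0.00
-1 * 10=-10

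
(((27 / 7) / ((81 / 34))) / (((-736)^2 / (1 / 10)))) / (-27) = -17 / 1535708160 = -0.00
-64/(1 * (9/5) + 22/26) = -24.19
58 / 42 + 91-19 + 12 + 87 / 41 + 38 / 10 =393059 / 4305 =91.30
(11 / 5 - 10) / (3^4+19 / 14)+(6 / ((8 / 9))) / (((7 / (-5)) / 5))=-24.20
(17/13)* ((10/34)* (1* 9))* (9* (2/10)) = 81/13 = 6.23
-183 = -183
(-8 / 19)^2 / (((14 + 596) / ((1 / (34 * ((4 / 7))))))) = 28 / 1871785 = 0.00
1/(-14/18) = -9/7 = -1.29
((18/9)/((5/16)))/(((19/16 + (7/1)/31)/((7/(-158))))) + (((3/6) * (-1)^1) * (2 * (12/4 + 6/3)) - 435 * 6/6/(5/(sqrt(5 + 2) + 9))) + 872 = -146.38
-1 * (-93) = 93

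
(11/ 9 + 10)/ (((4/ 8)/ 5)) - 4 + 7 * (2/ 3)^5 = 26522/ 243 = 109.14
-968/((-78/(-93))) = -15004/13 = -1154.15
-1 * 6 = -6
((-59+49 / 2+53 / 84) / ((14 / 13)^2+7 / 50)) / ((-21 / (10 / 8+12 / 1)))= 637066625 / 38748024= 16.44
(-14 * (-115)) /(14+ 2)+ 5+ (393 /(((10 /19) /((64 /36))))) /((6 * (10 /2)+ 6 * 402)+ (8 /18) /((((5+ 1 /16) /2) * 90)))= 34020611941 /320439496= 106.17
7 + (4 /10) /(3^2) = 317 /45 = 7.04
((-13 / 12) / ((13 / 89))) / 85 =-89 / 1020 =-0.09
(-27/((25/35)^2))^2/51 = 583443/10625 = 54.91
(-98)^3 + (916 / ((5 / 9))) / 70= -164704478 / 175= -941168.45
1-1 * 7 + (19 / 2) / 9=-89 / 18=-4.94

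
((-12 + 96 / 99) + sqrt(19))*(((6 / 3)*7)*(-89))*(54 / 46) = 9758.23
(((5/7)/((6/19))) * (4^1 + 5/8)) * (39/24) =45695/2688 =17.00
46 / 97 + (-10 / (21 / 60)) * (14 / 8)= -4804 / 97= -49.53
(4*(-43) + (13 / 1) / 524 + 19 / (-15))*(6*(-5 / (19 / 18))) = 4923.72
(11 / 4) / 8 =11 / 32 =0.34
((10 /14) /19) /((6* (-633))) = -5 /505134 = -0.00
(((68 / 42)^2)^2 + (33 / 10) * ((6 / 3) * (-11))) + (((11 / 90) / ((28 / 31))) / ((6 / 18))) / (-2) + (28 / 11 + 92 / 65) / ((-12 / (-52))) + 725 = 23146510913 / 34228656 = 676.23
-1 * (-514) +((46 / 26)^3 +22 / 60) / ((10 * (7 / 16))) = 594417158 / 1153425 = 515.35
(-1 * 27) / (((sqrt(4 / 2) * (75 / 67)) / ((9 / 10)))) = -5427 * sqrt(2) / 500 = -15.35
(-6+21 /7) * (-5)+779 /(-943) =326 /23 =14.17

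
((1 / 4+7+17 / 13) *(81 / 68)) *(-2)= -36045 / 1768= -20.39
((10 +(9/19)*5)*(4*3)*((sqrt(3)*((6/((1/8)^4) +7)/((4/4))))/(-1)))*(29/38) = -1005198870*sqrt(3)/361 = -4822868.46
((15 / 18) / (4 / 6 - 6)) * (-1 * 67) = 335 / 32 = 10.47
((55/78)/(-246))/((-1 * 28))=0.00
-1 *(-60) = 60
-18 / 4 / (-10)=9 / 20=0.45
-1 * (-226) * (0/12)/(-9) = 0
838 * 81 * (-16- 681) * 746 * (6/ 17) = -12456699048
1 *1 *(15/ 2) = 15/ 2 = 7.50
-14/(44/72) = -252/11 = -22.91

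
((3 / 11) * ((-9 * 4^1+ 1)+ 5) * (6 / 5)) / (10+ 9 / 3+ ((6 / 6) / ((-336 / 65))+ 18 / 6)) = -36288 / 58421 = -0.62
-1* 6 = -6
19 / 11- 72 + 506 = 4793 / 11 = 435.73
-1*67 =-67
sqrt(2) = 1.41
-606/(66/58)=-5858/11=-532.55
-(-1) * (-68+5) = -63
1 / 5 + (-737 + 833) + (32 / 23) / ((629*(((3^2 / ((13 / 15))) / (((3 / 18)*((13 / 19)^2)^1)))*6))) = 610431653897 / 6345443205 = 96.20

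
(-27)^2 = 729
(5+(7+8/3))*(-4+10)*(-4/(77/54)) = -1728/7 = -246.86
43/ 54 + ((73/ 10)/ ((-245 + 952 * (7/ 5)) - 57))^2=0.80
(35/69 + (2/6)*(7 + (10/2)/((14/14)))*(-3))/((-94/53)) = 42029/6486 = 6.48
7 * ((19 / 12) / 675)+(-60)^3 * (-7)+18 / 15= 12247209853 / 8100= 1512001.22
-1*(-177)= 177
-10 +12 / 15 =-46 / 5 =-9.20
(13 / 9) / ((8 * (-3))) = -13 / 216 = -0.06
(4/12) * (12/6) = 2/3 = 0.67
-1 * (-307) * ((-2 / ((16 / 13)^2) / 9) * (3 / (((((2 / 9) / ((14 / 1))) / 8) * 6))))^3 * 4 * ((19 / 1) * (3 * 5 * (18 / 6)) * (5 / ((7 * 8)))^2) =-221718868063875 / 524288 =-422895179.87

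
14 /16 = 7 /8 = 0.88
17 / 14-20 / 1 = -263 / 14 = -18.79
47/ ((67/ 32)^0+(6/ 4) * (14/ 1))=47/ 22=2.14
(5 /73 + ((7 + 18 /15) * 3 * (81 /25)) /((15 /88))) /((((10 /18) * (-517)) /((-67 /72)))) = 1429594343 /943525000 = 1.52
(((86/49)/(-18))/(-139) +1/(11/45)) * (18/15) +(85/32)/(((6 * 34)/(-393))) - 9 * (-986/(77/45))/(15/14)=696248364023/143848320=4840.16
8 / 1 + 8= 16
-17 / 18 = -0.94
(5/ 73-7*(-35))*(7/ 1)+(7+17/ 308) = 38729469/ 22484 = 1722.53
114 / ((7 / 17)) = 1938 / 7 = 276.86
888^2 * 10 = 7885440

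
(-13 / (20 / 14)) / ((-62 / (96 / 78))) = 28 / 155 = 0.18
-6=-6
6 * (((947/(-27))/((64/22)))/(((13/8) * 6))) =-7.42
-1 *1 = -1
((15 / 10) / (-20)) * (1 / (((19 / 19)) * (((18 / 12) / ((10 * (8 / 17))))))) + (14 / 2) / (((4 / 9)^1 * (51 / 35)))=719 / 68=10.57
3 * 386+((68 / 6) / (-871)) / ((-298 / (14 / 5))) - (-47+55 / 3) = 770022146 / 648895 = 1186.67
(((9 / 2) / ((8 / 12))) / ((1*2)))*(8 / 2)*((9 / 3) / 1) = 81 / 2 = 40.50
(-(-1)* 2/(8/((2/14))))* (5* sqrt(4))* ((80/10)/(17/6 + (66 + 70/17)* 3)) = 408/30443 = 0.01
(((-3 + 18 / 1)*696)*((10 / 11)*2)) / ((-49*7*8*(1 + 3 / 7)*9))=-290 / 539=-0.54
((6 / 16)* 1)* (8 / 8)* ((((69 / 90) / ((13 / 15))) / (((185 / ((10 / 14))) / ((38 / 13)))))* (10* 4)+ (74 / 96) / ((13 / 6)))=793257 / 2801344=0.28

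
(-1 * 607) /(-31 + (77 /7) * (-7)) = 607 /108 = 5.62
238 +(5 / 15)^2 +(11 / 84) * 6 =30101 / 126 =238.90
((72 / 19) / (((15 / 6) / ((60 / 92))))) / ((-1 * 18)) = -24 / 437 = -0.05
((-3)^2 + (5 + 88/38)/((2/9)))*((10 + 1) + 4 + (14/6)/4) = 653.27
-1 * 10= -10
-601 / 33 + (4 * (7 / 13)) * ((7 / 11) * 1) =-7225 / 429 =-16.84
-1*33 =-33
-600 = -600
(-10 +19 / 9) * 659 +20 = -46609 / 9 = -5178.78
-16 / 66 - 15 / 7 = -551 / 231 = -2.39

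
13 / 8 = 1.62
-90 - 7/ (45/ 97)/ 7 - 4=-4327/ 45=-96.16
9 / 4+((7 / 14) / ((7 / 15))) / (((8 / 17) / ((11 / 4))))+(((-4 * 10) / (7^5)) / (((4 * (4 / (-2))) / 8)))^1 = 9157573 / 1075648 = 8.51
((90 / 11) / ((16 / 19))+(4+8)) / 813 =0.03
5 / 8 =0.62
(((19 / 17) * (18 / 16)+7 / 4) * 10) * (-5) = -10225 / 68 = -150.37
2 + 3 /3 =3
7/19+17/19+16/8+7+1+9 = 385/19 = 20.26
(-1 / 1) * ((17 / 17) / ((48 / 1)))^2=-1 / 2304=-0.00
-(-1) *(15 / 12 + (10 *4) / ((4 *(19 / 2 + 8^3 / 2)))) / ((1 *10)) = 547 / 4248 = 0.13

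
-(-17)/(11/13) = 221/11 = 20.09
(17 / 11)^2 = 289 / 121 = 2.39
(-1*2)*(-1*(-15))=-30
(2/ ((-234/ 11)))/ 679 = -11/ 79443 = -0.00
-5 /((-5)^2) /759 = -1 /3795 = -0.00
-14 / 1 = -14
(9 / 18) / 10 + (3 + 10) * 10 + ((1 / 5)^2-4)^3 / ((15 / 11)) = 26409573 / 312500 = 84.51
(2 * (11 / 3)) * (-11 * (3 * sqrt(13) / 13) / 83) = -242 * sqrt(13) / 1079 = -0.81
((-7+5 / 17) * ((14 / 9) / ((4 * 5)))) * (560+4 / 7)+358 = 5578 / 85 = 65.62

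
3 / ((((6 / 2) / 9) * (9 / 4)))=4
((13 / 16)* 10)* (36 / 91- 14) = -110.54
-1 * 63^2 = -3969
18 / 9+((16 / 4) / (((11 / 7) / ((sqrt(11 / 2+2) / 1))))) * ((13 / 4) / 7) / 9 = 13 * sqrt(30) / 198+2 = 2.36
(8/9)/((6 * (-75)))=-4/2025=-0.00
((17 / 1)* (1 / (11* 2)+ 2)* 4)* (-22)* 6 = -18360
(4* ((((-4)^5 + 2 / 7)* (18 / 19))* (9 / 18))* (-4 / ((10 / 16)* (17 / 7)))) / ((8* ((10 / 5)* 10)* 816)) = 10749 / 274550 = 0.04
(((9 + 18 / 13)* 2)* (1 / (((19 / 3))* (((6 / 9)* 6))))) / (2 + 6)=405 / 3952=0.10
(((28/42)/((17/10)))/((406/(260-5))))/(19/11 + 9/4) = 88/1421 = 0.06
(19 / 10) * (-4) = -38 / 5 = -7.60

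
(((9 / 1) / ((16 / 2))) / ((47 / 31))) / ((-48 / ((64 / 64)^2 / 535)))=-93 / 3218560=-0.00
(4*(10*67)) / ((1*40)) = 67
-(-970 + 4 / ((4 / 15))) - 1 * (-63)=1018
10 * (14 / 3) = 140 / 3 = 46.67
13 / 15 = 0.87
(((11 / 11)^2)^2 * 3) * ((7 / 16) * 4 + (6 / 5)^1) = 177 / 20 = 8.85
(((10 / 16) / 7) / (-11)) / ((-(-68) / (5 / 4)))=-0.00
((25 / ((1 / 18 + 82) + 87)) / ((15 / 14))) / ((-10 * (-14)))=3 / 3043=0.00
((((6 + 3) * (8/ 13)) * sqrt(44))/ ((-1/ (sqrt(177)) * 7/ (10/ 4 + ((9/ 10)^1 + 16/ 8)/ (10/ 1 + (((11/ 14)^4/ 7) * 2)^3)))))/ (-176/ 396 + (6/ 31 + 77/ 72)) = -1345664124527003286976 * sqrt(1947)/ 249494833058927559285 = -237.99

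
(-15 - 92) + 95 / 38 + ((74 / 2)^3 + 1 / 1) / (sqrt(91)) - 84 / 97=-20441 / 194 + 50654*sqrt(91) / 91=5204.62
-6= -6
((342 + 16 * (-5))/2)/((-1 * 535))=-131/535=-0.24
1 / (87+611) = 1 / 698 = 0.00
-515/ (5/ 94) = -9682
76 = 76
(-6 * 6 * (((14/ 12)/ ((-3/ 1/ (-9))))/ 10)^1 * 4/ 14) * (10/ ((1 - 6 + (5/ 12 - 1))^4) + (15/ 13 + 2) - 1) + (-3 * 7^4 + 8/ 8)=-7209.79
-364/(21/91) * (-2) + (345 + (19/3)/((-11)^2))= 423466/121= 3499.72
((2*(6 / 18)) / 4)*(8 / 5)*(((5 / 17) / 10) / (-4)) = -1 / 510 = -0.00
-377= -377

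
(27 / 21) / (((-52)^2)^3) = 9 / 138394267648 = 0.00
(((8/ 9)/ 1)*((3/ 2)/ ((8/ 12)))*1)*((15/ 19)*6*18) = 3240/ 19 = 170.53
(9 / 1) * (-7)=-63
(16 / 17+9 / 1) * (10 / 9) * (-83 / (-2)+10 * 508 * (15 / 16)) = 8118760 / 153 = 53063.79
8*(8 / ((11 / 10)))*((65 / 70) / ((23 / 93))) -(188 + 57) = -47015 / 1771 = -26.55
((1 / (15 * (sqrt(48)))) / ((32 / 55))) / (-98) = -11 * sqrt(3) / 112896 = -0.00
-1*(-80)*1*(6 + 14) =1600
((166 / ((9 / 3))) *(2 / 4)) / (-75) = -83 / 225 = -0.37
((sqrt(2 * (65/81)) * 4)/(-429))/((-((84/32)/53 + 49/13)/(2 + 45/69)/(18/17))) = 0.01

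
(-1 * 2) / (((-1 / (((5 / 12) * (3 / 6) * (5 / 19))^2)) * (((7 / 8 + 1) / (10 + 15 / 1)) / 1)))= 3125 / 38988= 0.08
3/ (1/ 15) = 45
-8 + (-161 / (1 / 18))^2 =8398396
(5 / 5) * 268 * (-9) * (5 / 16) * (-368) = 277380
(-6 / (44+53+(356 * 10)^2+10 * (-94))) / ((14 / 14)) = -6 / 12672757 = -0.00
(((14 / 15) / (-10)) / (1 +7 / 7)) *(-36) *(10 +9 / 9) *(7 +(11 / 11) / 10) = 16401 / 125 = 131.21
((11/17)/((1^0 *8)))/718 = 11/97648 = 0.00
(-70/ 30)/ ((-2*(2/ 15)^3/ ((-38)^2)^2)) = 1026277875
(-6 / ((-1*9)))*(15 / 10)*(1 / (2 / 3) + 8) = 9.50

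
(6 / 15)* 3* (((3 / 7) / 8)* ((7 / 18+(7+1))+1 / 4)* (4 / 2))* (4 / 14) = 0.32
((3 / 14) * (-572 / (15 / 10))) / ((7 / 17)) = -9724 / 49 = -198.45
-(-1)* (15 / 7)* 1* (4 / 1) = 60 / 7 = 8.57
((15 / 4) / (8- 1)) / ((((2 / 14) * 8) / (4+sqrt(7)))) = 15 * sqrt(7) / 32+15 / 8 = 3.12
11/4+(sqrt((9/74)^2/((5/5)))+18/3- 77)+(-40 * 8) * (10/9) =-564347/1332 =-423.68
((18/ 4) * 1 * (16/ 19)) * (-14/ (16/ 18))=-1134/ 19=-59.68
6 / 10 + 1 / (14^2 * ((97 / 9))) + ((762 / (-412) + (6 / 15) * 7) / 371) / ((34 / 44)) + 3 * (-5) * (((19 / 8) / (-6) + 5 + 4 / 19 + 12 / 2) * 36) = -244690149335008 / 41903802605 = -5839.33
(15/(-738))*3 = -5/82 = -0.06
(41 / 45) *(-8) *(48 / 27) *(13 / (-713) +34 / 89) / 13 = -0.36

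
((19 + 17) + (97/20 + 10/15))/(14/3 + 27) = 2491/1900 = 1.31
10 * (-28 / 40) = -7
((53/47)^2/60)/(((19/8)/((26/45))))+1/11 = 29937173/311634675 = 0.10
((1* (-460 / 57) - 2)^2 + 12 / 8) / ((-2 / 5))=-3343495 / 12996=-257.27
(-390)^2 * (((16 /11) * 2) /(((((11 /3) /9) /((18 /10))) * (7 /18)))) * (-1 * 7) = -4257826560 /121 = -35188649.26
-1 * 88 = -88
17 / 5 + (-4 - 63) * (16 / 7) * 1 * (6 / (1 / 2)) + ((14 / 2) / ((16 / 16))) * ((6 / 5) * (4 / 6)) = -12801 / 7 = -1828.71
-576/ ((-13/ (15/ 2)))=4320/ 13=332.31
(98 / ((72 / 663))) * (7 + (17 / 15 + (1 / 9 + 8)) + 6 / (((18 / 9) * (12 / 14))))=19243133 / 1080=17817.72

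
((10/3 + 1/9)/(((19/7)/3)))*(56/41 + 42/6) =74431/2337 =31.85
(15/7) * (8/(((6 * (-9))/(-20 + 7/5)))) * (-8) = -992/21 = -47.24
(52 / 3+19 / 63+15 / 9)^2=372.55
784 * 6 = 4704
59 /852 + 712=606683 /852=712.07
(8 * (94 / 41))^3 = 425259008 / 68921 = 6170.24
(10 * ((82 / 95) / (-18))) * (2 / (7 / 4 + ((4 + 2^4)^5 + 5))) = -656 / 2188804617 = -0.00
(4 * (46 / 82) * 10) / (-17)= -1.32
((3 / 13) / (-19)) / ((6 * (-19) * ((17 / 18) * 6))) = 3 / 159562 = 0.00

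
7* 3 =21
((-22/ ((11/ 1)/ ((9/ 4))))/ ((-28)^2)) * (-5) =45/ 1568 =0.03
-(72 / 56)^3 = -729 / 343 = -2.13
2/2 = 1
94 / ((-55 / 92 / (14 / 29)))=-121072 / 1595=-75.91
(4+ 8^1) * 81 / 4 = 243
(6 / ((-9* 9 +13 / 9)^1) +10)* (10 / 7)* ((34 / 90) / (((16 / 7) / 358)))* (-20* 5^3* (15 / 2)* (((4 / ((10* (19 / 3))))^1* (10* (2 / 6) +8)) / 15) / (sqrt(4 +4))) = -265376.19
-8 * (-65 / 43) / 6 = 260 / 129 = 2.02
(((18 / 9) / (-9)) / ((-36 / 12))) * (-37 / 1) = -74 / 27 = -2.74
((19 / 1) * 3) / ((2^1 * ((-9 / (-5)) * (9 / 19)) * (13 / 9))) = 1805 / 78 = 23.14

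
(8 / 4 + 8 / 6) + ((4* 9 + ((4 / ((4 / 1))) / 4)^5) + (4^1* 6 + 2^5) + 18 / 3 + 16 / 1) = 117.33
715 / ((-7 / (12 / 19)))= -8580 / 133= -64.51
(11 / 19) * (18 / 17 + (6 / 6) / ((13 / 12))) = 4818 / 4199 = 1.15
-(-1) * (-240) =-240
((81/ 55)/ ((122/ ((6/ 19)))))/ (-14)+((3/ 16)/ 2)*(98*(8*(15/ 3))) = 163983891/ 446215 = 367.50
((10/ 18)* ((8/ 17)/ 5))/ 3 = 8/ 459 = 0.02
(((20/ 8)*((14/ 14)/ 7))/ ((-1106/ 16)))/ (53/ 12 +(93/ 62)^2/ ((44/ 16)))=-2640/ 2674861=-0.00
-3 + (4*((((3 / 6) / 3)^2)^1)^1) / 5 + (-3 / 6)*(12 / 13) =-2012 / 585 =-3.44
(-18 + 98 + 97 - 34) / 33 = 13 / 3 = 4.33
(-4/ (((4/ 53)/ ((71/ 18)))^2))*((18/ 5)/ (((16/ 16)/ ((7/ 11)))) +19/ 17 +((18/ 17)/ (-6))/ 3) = -410644901/ 11220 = -36599.37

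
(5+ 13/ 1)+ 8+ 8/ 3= 86/ 3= 28.67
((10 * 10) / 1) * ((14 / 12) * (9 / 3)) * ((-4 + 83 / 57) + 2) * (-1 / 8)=5425 / 228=23.79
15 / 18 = 5 / 6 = 0.83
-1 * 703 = -703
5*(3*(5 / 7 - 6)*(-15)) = 8325 / 7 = 1189.29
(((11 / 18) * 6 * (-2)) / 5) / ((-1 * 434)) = 11 / 3255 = 0.00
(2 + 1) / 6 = 1 / 2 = 0.50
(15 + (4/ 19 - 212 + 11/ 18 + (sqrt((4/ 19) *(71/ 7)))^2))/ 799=-464539/ 1912806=-0.24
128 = 128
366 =366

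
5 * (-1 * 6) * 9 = -270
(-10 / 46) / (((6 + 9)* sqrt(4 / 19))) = -sqrt(19) / 138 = -0.03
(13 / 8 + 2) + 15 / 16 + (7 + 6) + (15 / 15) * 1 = 297 / 16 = 18.56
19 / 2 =9.50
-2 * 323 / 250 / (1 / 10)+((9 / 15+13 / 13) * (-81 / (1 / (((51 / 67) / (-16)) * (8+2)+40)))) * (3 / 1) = -25783057 / 1675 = -15392.87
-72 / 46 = -36 / 23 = -1.57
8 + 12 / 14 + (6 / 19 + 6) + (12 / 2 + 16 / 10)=15144 / 665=22.77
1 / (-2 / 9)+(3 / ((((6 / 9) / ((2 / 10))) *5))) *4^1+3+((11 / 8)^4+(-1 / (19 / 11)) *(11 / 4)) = 1.20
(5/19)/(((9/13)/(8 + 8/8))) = 65/19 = 3.42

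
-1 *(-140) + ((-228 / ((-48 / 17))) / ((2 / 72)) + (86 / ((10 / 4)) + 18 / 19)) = 292823 / 95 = 3082.35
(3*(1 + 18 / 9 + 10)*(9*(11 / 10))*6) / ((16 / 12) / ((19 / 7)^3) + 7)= 238343391 / 727055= 327.82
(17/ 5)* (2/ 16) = 17/ 40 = 0.42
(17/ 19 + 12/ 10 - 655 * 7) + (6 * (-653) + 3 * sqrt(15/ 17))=-807586/ 95 + 3 * sqrt(255)/ 17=-8498.09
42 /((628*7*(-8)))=-3 /2512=-0.00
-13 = -13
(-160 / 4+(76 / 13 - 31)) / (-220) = 77 / 260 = 0.30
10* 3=30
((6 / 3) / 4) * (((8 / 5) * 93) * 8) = 2976 / 5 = 595.20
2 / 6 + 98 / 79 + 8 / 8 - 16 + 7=-1523 / 237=-6.43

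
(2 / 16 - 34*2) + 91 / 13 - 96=-1255 / 8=-156.88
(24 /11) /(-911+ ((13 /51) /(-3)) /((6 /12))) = -0.00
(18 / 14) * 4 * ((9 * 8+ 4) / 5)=2736 / 35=78.17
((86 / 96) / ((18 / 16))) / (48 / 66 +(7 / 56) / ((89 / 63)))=168388 / 172503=0.98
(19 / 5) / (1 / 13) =247 / 5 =49.40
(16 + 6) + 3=25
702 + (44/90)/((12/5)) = 37919/54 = 702.20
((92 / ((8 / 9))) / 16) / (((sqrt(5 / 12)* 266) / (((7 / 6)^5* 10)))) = 55223* sqrt(15) / 262656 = 0.81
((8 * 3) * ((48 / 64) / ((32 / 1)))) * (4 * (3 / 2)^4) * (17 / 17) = 729 / 64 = 11.39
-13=-13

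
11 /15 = 0.73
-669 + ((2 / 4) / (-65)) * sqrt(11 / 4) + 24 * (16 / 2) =-477 - sqrt(11) / 260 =-477.01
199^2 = 39601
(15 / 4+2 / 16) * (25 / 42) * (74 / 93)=925 / 504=1.84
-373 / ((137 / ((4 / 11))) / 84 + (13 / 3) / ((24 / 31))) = -375984 / 10163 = -37.00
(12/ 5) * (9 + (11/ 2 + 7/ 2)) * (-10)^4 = 432000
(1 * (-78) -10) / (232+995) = -88 / 1227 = -0.07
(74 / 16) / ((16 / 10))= 2.89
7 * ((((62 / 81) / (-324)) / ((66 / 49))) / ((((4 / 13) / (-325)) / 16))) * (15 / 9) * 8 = 1796977000 / 649539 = 2766.54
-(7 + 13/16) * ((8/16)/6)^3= -125/27648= -0.00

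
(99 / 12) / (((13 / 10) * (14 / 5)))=825 / 364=2.27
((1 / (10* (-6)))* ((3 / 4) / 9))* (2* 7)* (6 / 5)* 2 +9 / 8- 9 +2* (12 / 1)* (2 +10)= 168047 / 600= 280.08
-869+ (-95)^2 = 8156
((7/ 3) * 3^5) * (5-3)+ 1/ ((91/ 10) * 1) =103204/ 91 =1134.11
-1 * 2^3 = -8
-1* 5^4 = -625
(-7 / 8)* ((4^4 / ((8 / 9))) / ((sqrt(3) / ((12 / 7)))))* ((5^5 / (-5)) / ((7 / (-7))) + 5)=-90720* sqrt(3)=-157131.65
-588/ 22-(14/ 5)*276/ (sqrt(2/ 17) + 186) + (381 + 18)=1932*sqrt(34)/ 1470325 + 5953782051/ 16173575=368.13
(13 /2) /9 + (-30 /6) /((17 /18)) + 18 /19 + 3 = -3631 /5814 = -0.62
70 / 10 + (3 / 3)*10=17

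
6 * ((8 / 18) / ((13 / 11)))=88 / 39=2.26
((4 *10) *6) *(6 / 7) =1440 / 7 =205.71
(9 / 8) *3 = 27 / 8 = 3.38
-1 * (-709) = 709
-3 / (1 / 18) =-54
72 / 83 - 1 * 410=-33958 / 83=-409.13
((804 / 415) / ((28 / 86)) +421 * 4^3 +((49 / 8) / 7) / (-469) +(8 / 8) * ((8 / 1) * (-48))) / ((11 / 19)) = 785940836629 / 17127880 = 45886.64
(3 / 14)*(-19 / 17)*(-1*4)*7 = 114 / 17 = 6.71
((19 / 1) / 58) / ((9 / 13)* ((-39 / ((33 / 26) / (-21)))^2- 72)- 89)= 29887 / 26286529798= 0.00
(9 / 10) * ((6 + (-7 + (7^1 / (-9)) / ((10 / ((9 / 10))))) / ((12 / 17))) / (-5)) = 14457 / 20000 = 0.72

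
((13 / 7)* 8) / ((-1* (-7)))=104 / 49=2.12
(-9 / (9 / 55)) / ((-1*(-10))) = -5.50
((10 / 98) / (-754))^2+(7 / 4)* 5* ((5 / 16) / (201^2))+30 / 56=472753830184255 / 882362310613056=0.54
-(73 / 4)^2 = -5329 / 16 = -333.06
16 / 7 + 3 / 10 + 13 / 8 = 1179 / 280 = 4.21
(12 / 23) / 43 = 0.01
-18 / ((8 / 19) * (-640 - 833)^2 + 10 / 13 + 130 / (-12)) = -26676 / 1353895981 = -0.00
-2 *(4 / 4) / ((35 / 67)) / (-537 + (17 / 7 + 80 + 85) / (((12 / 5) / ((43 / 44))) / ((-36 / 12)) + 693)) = 19941746 / 2795793205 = 0.01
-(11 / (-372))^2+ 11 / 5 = 1521619 / 691920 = 2.20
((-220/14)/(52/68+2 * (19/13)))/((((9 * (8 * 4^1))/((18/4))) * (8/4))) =-2431/73024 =-0.03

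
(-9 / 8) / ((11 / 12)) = -27 / 22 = -1.23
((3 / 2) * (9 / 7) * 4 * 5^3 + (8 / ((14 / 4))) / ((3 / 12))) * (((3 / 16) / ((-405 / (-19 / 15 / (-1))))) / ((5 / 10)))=-64733 / 56700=-1.14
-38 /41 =-0.93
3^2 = 9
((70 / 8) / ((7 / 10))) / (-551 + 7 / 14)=-0.02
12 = 12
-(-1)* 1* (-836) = -836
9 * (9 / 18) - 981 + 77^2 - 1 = 9903 / 2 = 4951.50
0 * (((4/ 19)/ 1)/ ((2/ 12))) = 0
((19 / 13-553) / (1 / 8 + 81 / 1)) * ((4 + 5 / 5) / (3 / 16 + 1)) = -4588800 / 160303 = -28.63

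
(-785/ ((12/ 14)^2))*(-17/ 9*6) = 653905/ 54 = 12109.35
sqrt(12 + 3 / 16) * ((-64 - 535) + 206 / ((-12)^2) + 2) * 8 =-42881 * sqrt(195) / 36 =-16633.35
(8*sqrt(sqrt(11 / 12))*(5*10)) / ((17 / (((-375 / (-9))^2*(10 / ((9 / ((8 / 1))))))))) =250000000*11^(1 / 4)*sqrt(2)*3^(3 / 4) / 4131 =355294.86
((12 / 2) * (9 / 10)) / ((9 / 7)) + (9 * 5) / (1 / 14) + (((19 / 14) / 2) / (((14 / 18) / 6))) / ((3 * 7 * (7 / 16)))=7620411 / 12005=634.77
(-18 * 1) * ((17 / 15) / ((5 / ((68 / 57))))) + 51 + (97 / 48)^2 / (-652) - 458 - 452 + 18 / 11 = -6767732048681 / 7849036800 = -862.24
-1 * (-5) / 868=0.01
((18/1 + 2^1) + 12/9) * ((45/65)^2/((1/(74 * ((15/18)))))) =106560/169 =630.53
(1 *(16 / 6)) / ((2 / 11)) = 44 / 3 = 14.67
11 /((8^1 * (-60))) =-11 /480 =-0.02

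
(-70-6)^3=-438976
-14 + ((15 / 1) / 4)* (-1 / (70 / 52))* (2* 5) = -293 / 7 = -41.86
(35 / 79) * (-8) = -280 / 79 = -3.54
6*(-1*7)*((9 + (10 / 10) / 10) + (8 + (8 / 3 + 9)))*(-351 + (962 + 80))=-4174331 / 5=-834866.20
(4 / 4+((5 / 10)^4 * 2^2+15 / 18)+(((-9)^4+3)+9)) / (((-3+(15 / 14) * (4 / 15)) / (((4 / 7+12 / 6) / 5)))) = -236703 / 190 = -1245.81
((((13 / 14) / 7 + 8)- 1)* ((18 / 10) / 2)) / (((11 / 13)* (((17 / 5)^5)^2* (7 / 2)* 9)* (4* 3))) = 5916015625 / 60850759891152616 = 0.00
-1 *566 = -566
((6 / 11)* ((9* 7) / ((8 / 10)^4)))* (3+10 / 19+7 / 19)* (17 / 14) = 10614375 / 26752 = 396.77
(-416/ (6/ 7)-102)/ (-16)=36.71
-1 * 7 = -7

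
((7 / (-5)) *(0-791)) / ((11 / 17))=1711.44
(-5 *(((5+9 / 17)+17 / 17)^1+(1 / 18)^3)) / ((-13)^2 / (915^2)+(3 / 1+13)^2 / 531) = -67.69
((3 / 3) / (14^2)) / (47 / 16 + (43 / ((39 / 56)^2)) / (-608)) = 115596 / 63250621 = 0.00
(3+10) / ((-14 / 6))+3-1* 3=-39 / 7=-5.57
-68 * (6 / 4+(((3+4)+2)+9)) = -1326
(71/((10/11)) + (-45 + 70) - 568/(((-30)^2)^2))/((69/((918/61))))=177459668/7891875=22.49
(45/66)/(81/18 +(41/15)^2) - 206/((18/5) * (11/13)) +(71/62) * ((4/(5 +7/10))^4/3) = -3925329205954430/58173076466901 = -67.48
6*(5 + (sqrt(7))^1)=6*sqrt(7) + 30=45.87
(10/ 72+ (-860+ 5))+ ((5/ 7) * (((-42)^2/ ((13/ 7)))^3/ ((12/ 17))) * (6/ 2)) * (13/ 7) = 29393759788145/ 6084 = 4831321464.19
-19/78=-0.24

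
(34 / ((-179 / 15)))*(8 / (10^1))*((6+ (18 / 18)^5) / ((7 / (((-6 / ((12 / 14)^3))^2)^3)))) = -27683031164477633 / 16235168256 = -1705127.46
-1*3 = -3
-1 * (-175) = 175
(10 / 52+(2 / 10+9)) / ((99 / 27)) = 333 / 130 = 2.56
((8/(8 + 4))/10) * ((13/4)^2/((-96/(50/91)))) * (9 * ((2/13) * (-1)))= 5/896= 0.01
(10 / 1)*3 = 30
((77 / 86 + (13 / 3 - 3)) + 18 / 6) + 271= 71267 / 258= 276.23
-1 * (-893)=893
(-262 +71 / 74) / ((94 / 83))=-34113 / 148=-230.49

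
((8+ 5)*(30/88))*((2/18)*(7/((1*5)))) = 91/132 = 0.69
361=361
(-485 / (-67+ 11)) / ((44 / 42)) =1455 / 176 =8.27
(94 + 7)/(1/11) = 1111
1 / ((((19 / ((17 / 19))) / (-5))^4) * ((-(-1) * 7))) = 0.00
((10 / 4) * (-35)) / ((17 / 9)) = -1575 / 34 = -46.32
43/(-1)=-43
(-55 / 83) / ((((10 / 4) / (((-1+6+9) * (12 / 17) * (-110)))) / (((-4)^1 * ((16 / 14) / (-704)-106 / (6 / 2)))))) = 57463120 / 1411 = 40725.10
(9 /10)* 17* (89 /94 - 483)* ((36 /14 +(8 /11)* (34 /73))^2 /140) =-463782826792449 /1039496588900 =-446.16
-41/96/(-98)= 0.00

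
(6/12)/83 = 0.01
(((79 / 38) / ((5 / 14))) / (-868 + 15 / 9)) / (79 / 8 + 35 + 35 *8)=-13272 / 641706095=-0.00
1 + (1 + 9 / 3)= 5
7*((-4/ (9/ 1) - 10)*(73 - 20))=-34874/ 9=-3874.89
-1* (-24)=24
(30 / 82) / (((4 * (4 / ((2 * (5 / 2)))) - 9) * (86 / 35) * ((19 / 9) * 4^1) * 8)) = -23625 / 62170432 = -0.00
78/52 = 3/2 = 1.50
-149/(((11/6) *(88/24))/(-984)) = 2639088/121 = 21810.64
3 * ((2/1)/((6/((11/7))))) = 11/7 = 1.57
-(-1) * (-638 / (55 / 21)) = -1218 / 5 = -243.60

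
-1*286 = -286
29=29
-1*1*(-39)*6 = 234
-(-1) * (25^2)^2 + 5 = 390630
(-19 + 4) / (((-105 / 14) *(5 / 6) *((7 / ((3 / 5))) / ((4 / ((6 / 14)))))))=48 / 25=1.92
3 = 3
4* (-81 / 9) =-36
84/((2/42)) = 1764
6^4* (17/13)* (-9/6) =-33048/13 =-2542.15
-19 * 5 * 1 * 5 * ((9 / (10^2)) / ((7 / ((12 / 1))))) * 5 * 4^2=-41040 / 7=-5862.86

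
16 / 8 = 2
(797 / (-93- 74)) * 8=-6376 / 167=-38.18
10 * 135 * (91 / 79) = 122850 / 79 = 1555.06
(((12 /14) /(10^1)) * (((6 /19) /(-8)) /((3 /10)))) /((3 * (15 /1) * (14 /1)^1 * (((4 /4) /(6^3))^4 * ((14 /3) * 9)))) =-30233088 /32585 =-927.82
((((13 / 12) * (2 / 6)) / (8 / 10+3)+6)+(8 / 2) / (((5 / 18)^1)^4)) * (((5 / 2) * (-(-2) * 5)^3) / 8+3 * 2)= 184615315157 / 855000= 215924.35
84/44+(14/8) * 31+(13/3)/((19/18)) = 50381/836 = 60.26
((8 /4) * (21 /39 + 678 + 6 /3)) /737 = 17694 /9581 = 1.85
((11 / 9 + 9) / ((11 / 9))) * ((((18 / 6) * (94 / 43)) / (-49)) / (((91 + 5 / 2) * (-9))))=17296 / 13002297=0.00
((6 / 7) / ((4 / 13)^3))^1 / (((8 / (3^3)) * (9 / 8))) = 19773 / 224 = 88.27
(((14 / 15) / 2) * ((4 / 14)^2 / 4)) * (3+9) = 4 / 35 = 0.11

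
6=6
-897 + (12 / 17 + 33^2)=3276 / 17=192.71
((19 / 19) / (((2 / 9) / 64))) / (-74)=-144 / 37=-3.89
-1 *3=-3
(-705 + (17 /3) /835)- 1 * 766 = -3684838 /2505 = -1470.99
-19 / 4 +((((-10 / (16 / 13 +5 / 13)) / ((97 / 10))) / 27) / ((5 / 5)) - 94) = -21729805 / 219996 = -98.77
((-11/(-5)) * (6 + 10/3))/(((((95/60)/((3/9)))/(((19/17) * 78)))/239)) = 90066.45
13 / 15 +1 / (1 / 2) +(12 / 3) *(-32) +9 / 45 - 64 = -188.93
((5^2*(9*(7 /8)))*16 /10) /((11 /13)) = 372.27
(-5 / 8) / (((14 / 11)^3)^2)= -8857805 / 60236288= -0.15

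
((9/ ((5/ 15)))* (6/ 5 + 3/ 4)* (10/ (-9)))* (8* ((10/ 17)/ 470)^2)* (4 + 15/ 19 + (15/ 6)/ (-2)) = -31473/ 12129619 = -0.00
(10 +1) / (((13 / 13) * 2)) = 11 / 2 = 5.50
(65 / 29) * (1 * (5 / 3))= 325 / 87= 3.74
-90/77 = -1.17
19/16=1.19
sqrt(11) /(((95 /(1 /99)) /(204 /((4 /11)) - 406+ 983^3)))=949862242 * sqrt(11) /9405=334964.03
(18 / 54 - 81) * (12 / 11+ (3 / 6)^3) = -1177 / 12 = -98.08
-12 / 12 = -1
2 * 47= 94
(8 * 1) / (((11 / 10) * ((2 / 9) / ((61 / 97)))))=21960 / 1067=20.58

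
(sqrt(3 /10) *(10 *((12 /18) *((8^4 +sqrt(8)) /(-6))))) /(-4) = sqrt(30) *(sqrt(2) +2048) /18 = 623.62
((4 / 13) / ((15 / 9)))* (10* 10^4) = 18461.54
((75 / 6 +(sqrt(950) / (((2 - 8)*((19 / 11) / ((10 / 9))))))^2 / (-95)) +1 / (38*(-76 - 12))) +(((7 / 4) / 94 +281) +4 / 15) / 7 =4005325289899 / 76192688880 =52.57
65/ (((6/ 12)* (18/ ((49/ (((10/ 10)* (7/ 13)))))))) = 5915/ 9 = 657.22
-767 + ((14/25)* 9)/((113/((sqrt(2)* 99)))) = -767 + 12474* sqrt(2)/2825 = -760.76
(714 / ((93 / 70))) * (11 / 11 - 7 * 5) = -566440 / 31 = -18272.26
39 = 39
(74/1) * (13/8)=481/4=120.25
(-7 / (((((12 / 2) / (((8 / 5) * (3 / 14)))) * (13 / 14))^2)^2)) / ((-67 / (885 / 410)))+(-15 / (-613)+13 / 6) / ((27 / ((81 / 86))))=395195160651737 / 5170124572632500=0.08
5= 5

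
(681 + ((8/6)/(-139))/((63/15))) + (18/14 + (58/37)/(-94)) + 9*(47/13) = 141509630432/197969499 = 714.81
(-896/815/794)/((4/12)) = -1344/323555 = -0.00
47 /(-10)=-47 /10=-4.70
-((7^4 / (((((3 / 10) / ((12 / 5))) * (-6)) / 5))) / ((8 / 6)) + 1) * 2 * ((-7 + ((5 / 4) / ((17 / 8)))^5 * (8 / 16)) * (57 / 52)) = -183288.50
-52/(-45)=52/45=1.16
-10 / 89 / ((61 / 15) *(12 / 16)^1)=-200 / 5429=-0.04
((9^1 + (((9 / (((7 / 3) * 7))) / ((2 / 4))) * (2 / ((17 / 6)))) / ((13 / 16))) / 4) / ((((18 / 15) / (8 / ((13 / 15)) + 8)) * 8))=179715 / 40222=4.47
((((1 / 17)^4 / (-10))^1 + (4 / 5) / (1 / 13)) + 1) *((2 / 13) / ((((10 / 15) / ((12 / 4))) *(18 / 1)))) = 9521393 / 21715460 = 0.44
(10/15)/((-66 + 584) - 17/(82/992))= 0.00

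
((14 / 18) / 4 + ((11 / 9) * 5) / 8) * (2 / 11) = 23 / 132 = 0.17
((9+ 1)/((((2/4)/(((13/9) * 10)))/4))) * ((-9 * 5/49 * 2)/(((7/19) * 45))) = -395200/3087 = -128.02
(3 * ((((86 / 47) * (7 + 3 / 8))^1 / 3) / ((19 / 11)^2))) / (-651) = -0.01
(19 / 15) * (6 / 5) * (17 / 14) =323 / 175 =1.85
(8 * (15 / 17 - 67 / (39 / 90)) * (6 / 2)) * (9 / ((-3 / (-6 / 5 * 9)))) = -26418960 / 221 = -119542.81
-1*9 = -9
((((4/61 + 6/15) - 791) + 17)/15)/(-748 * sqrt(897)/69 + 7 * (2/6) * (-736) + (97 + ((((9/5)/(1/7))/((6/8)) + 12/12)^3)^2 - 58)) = -316013571808537295000/194901168964064874401024237 - 107711269531250 * sqrt(897)/194901168964064874401024237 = -0.00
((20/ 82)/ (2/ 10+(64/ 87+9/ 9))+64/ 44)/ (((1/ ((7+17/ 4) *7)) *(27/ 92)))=241581305/ 569613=424.11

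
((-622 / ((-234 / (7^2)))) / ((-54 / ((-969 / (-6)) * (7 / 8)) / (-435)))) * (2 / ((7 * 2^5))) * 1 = 713718565 / 539136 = 1323.82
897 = 897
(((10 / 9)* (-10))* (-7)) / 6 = 350 / 27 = 12.96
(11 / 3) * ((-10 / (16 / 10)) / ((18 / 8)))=-275 / 27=-10.19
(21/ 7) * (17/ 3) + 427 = 444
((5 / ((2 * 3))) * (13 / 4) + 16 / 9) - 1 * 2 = 179 / 72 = 2.49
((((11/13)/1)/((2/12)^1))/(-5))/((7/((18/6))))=-198/455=-0.44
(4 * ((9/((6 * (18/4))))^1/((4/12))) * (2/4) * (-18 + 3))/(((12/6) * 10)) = -3/2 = -1.50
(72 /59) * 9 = 648 /59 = 10.98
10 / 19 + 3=67 / 19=3.53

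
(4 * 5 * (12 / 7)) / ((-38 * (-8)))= 15 / 133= 0.11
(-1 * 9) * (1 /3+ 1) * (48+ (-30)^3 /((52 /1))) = 73512 /13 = 5654.77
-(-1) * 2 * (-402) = -804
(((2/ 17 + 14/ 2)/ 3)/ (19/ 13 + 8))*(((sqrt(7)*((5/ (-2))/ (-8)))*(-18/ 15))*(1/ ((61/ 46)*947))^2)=-832117*sqrt(7)/ 13955443940598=-0.00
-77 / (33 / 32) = -224 / 3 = -74.67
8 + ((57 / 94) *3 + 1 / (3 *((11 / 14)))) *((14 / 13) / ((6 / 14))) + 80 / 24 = 1026533 / 60489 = 16.97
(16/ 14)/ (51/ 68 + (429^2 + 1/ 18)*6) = 96/ 92756755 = 0.00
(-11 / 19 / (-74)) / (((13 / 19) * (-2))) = -11 / 1924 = -0.01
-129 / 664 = -0.19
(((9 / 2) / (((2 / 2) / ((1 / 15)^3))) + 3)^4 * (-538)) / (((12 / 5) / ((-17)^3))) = 33931341031998319597 / 379687500000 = 89366494.90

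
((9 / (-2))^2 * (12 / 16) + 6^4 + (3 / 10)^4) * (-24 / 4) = -9833967 / 1250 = -7867.17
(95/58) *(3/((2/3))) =855/116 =7.37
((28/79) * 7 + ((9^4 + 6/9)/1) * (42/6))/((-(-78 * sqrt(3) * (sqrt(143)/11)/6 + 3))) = 119750323/512868 + 141523109 * sqrt(429)/1538604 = 2138.64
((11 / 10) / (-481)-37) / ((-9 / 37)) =59327 / 390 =152.12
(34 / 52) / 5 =17 / 130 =0.13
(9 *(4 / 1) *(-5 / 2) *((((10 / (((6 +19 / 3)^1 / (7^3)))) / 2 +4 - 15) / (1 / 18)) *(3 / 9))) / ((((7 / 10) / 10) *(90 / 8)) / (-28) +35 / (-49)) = 5731084800 / 61531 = 93141.42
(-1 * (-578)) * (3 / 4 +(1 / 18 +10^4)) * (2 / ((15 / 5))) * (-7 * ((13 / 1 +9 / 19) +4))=-241808437444 / 513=-471361476.50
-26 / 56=-13 / 28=-0.46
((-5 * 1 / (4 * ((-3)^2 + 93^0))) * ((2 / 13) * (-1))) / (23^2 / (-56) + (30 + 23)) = 14 / 31707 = 0.00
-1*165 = -165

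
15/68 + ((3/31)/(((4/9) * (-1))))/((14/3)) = 5133/29512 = 0.17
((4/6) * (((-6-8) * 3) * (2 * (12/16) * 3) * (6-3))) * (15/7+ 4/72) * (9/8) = -7479/8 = -934.88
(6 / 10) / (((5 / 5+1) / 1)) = 3 / 10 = 0.30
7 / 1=7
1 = 1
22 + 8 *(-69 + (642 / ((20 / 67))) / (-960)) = -219169 / 400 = -547.92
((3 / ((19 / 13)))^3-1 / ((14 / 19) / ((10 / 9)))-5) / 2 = 924907 / 864234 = 1.07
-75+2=-73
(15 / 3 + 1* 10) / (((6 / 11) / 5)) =275 / 2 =137.50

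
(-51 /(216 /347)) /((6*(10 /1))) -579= -2507179 /4320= -580.37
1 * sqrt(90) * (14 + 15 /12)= 183 * sqrt(10) /4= 144.67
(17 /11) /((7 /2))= 34 /77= 0.44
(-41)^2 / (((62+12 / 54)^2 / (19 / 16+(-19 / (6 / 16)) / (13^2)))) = 326831787 / 847974400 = 0.39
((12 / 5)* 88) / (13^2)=1056 / 845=1.25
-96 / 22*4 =-192 / 11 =-17.45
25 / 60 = 0.42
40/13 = 3.08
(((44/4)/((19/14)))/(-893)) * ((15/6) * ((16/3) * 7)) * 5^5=-134750000/50901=-2647.30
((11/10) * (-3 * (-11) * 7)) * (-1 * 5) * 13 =-33033/2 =-16516.50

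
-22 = -22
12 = 12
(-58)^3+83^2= -188223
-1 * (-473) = 473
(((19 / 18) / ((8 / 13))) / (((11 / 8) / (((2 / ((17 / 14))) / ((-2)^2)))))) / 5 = 1729 / 16830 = 0.10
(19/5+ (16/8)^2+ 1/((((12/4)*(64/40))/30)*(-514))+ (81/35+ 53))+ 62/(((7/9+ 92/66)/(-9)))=-599787217/3094280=-193.84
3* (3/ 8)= 9/ 8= 1.12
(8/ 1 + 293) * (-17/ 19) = -5117/ 19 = -269.32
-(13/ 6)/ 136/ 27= -13/ 22032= -0.00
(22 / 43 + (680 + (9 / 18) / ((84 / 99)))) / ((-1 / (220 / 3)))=-30068335 / 602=-49947.40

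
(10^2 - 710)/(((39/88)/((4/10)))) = -21472/39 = -550.56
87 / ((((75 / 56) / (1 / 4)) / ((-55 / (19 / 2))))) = -8932 / 95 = -94.02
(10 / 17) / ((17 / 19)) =0.66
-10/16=-5/8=-0.62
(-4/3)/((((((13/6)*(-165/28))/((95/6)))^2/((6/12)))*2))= -283024/552123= -0.51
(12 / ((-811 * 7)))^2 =144 / 32228329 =0.00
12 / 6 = 2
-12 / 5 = -2.40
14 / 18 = 7 / 9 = 0.78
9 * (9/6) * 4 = 54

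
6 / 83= 0.07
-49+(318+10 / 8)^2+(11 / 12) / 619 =3026807909 / 29712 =101871.56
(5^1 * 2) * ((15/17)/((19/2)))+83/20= 32809/6460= 5.08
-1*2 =-2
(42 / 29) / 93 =0.02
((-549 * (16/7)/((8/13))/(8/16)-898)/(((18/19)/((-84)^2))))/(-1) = 37063376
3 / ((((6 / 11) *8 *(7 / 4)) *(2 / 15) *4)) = 165 / 224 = 0.74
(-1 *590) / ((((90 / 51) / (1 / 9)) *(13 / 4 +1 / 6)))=-4012 / 369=-10.87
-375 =-375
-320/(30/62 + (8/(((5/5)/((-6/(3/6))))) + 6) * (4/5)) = 9920/2217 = 4.47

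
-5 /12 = -0.42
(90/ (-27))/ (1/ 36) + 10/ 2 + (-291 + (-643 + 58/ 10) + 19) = -5121/ 5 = -1024.20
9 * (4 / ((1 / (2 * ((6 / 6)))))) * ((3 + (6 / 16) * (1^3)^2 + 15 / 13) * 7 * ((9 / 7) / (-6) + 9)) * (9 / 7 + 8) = 2606985 / 14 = 186213.21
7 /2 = 3.50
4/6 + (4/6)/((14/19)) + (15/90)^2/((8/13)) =3259/2016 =1.62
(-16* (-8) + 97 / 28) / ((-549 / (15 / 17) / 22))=-67485 / 14518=-4.65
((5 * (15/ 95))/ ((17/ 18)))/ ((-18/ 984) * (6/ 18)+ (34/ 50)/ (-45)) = -49815000/ 1263899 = -39.41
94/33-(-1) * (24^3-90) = 453316/33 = 13736.85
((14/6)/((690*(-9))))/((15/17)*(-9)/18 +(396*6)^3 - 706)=-119/4248161926575975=-0.00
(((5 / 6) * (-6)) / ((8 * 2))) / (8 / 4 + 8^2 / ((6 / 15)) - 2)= -0.00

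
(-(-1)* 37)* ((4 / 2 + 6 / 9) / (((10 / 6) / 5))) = 296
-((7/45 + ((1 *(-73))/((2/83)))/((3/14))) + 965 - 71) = 595958/45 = 13243.51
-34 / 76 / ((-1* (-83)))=-0.01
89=89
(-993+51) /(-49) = 942 /49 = 19.22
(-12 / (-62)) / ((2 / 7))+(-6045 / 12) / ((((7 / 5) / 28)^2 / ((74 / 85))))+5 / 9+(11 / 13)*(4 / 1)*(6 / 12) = -10816259030 / 61659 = -175420.60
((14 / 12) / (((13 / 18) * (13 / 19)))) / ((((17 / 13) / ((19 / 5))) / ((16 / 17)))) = 121296 / 18785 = 6.46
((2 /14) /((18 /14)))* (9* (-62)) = -62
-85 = -85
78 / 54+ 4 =5.44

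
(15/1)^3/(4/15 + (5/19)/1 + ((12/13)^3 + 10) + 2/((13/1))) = 2113239375/7182007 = 294.24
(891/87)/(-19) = -297/551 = -0.54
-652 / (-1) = 652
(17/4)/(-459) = -0.01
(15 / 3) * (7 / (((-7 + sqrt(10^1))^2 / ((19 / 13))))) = 3.47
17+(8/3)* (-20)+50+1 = 44/3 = 14.67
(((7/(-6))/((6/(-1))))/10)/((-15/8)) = -7/675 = -0.01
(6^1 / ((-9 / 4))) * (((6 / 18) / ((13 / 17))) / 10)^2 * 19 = -0.10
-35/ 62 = -0.56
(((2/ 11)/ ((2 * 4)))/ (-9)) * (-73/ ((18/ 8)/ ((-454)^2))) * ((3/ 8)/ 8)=3761617/ 4752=791.59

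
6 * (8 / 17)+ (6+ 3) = 201 / 17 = 11.82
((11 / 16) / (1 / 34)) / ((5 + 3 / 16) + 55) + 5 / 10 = 1711 / 1926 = 0.89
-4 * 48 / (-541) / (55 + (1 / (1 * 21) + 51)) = 4032 / 1204807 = 0.00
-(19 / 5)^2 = -14.44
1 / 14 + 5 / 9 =79 / 126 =0.63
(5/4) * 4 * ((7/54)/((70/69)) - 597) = -107437/36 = -2984.36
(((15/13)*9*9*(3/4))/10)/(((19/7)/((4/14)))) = 729/988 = 0.74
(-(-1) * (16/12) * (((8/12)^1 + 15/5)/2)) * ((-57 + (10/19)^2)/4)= -225247/6498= -34.66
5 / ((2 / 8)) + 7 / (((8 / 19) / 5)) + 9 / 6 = 837 / 8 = 104.62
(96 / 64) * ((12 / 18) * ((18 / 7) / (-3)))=-6 / 7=-0.86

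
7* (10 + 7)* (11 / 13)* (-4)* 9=-47124 / 13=-3624.92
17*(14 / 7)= 34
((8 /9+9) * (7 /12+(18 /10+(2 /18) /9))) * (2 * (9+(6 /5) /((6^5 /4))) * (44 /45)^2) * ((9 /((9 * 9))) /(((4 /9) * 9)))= 609405444109 /53808401250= 11.33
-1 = -1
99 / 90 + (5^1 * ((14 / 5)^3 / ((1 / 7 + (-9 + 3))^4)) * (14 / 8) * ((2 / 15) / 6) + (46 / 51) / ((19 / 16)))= 1.86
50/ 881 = 0.06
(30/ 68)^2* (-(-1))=225/ 1156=0.19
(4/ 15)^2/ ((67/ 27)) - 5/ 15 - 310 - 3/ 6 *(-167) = -2279387/ 10050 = -226.80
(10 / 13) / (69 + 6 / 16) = 16 / 1443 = 0.01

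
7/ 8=0.88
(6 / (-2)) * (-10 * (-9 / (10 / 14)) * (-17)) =6426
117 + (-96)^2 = 9333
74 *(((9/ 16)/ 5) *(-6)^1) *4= -999/ 5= -199.80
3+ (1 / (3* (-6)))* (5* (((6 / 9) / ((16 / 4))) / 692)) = 224203 / 74736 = 3.00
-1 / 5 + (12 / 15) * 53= 42.20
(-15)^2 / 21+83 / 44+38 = 15585 / 308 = 50.60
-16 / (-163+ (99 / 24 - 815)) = 128 / 7791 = 0.02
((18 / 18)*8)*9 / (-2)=-36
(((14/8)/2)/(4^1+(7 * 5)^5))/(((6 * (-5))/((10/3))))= -7/3781575288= -0.00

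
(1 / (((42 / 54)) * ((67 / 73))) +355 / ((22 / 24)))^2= 4020694697889 / 26615281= 151067.15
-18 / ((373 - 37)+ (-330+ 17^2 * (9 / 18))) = -0.12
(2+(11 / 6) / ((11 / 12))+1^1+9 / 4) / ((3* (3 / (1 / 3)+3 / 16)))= 0.26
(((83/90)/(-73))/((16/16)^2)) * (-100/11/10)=83/7227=0.01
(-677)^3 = -310288733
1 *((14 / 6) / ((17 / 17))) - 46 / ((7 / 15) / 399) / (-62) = 59212 / 93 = 636.69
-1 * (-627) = 627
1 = 1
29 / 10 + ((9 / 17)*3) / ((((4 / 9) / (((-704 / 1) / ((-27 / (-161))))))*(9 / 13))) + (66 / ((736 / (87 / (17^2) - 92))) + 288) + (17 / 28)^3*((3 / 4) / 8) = -499286103340119 / 23346391040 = -21386.01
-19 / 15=-1.27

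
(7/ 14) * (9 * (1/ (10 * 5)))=9/ 100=0.09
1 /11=0.09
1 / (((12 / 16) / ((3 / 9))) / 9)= 4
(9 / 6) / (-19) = -3 / 38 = -0.08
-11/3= -3.67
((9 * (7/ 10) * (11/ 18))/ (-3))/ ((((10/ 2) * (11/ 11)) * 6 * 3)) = -0.01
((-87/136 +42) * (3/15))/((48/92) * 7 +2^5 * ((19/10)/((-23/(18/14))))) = 301875/9248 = 32.64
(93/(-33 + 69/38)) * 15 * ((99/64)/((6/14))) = -161.46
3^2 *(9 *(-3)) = -243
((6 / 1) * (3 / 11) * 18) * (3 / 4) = 243 / 11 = 22.09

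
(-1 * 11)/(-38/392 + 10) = -2156/1941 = -1.11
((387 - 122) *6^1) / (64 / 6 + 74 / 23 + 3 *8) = 54855 / 1307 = 41.97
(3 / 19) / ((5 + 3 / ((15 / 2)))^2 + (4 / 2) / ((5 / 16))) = 75 / 16891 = 0.00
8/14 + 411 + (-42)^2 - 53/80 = 1217949/560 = 2174.91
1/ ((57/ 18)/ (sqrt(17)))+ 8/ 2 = 6 * sqrt(17)/ 19+ 4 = 5.30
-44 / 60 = -11 / 15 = -0.73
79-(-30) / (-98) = 3856 / 49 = 78.69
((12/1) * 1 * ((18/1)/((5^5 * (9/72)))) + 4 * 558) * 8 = 55813824/3125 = 17860.42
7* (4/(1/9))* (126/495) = 3528/55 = 64.15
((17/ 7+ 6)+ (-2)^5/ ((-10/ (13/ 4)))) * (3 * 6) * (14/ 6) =3954/ 5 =790.80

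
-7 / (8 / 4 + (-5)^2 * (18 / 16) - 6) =-56 / 193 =-0.29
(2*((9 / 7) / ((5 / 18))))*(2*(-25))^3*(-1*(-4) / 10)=-3240000 / 7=-462857.14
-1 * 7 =-7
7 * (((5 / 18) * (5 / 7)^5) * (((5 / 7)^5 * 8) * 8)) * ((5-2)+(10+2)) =7812500000 / 121060821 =64.53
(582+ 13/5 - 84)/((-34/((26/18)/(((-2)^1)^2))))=-32539/6120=-5.32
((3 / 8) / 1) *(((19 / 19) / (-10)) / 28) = -3 / 2240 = -0.00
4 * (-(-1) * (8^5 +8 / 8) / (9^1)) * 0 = 0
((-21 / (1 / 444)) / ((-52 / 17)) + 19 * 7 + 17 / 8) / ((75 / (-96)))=-1324276 / 325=-4074.70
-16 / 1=-16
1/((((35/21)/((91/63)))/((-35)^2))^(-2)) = 9/10144225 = 0.00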